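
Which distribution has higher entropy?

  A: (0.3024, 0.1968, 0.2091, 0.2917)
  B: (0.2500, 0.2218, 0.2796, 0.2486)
B

Both distributions are close to uniform, making this a harder comparison.

H(A) = 1.9739 bits
H(B) = 1.9952 bits

The distribution closer to uniform has higher entropy.
Answer: B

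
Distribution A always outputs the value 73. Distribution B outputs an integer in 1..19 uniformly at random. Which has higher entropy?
B

A is deterministic, so H(A) = 0. B is uniform over 19 outcomes, so H(B) = log₂(19) = 4.248 bits. Any distribution with genuine randomness has higher entropy than a deterministic one.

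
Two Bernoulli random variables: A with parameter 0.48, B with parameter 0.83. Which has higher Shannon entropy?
A

For binary distributions, entropy is maximized at p=0.5 and decreases as p moves toward 0 or 1.

H(A) = H(0.48) = 0.9988 bits
H(B) = H(0.83) = 0.6577 bits

Distribution A (p=0.48) is closer to uniform (p=0.5), so it has higher entropy.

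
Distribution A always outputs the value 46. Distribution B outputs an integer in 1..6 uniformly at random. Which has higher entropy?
B

A is deterministic, so H(A) = 0. B is uniform over 6 outcomes, so H(B) = log₂(6) = 2.585 bits. Any distribution with genuine randomness has higher entropy than a deterministic one.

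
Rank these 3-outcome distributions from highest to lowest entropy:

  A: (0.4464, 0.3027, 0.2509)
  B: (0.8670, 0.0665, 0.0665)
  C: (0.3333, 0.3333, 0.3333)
C > A > B

Key insight: Entropy is maximized by uniform distributions and minimized by concentrated distributions.

- Uniform distributions have maximum entropy log₂(3) = 1.5850 bits
- The more "peaked" or concentrated a distribution, the lower its entropy

Entropies:
  H(A) = 1.5418 bits
  H(B) = 0.6986 bits
  H(C) = 1.5850 bits

Ranking: C > A > B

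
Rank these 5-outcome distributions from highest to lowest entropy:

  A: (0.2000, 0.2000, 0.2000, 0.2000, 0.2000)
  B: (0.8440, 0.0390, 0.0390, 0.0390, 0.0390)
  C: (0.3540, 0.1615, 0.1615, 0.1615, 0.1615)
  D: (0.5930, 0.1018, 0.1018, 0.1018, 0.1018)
A > C > D > B

Key insight: Entropy is maximized by uniform distributions and minimized by concentrated distributions.

Entropies:
  H(A) = 2.3219 bits
  H(B) = 0.9367 bits
  H(C) = 2.2296 bits
  H(D) = 1.7889 bits

Ranking: A > C > D > B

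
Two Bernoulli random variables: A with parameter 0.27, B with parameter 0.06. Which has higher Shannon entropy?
A

For binary distributions, entropy is maximized at p=0.5 and decreases as p moves toward 0 or 1.

H(A) = H(0.27) = 0.8415 bits
H(B) = H(0.06) = 0.3274 bits

Distribution A (p=0.27) is closer to uniform (p=0.5), so it has higher entropy.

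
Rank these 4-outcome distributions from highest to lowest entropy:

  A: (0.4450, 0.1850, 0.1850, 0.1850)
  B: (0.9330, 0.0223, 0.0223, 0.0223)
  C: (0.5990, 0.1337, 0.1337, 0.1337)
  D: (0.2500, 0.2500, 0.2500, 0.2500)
D > A > C > B

Key insight: Entropy is maximized by uniform distributions and minimized by concentrated distributions.

Entropies:
  H(A) = 1.8709 bits
  H(B) = 0.4608 bits
  H(C) = 1.6071 bits
  H(D) = 2.0000 bits

Ranking: D > A > C > B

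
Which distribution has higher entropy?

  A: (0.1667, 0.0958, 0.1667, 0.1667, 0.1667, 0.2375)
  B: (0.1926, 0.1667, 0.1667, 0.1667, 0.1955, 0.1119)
B

Both distributions are close to uniform, making this a harder comparison.

H(A) = 2.5401 bits
H(B) = 2.5641 bits

The distribution closer to uniform has higher entropy.
Answer: B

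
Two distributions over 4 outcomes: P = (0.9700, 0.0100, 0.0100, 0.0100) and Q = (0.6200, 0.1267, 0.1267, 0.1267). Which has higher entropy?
Q

P is highly concentrated on one outcome (97%), making it nearly deterministic. Q spreads its mass more evenly (max 62%). The more spread-out distribution has higher entropy: H(P) ≈ 0.242 bits, H(Q) ≈ 1.560 bits.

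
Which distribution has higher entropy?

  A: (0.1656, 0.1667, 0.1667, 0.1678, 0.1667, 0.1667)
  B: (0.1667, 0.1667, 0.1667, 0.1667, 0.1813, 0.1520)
A

Both distributions are close to uniform, making this a harder comparison.

H(A) = 2.5850 bits
H(B) = 2.5831 bits

The distribution closer to uniform has higher entropy.
Answer: A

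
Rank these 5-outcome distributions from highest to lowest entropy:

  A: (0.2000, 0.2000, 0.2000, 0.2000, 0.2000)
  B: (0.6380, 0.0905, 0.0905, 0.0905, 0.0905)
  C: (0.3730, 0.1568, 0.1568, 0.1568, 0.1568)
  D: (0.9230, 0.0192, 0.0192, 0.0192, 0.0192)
A > C > B > D

Key insight: Entropy is maximized by uniform distributions and minimized by concentrated distributions.

Entropies:
  H(A) = 2.3219 bits
  H(B) = 1.6683 bits
  H(C) = 2.2069 bits
  H(D) = 0.5455 bits

Ranking: A > C > B > D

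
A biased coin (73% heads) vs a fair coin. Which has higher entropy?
Fair coin

The fair coin is uniform (p=0.5), maximizing binary entropy at 1 bit. The biased coin has H(0.73) ≈ 0.841 bits — its outcome is more predictable, so its entropy is lower.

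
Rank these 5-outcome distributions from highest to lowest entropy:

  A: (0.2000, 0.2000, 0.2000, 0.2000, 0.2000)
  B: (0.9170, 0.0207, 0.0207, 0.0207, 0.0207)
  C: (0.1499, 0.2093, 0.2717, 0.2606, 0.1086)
A > C > B

Key insight: Entropy is maximized by uniform distributions and minimized by concentrated distributions.

- Uniform distributions have maximum entropy log₂(5) = 2.3219 bits
- The more "peaked" or concentrated a distribution, the lower its entropy

Entropies:
  H(A) = 2.3219 bits
  H(B) = 0.5787 bits
  H(C) = 2.2467 bits

Ranking: A > C > B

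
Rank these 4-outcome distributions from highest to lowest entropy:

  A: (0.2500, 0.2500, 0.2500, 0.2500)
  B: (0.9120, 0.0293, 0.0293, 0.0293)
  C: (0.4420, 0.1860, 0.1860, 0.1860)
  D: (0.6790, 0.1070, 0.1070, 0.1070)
A > C > D > B

Key insight: Entropy is maximized by uniform distributions and minimized by concentrated distributions.

Entropies:
  H(A) = 2.0000 bits
  H(B) = 0.5692 bits
  H(C) = 1.8747 bits
  H(D) = 1.4142 bits

Ranking: A > C > D > B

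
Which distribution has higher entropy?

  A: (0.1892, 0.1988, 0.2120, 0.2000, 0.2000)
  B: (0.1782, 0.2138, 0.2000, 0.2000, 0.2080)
A

Both distributions are close to uniform, making this a harder comparison.

H(A) = 2.3210 bits
H(B) = 2.3192 bits

The distribution closer to uniform has higher entropy.
Answer: A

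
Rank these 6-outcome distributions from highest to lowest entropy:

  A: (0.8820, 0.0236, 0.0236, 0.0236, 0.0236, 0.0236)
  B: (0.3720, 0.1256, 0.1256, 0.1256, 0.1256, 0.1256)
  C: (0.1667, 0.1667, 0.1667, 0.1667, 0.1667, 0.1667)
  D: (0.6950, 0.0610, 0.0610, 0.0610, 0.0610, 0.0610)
C > B > D > A

Key insight: Entropy is maximized by uniform distributions and minimized by concentrated distributions.

Entropies:
  H(A) = 0.7976 bits
  H(B) = 2.4104 bits
  H(C) = 2.5850 bits
  H(D) = 1.5955 bits

Ranking: C > B > D > A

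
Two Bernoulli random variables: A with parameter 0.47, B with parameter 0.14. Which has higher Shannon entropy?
A

For binary distributions, entropy is maximized at p=0.5 and decreases as p moves toward 0 or 1.

H(A) = H(0.47) = 0.9974 bits
H(B) = H(0.14) = 0.5842 bits

Distribution A (p=0.47) is closer to uniform (p=0.5), so it has higher entropy.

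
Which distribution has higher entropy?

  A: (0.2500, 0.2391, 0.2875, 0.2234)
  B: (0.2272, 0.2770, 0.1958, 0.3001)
A

Both distributions are close to uniform, making this a harder comparison.

H(A) = 1.9937 bits
H(B) = 1.9805 bits

The distribution closer to uniform has higher entropy.
Answer: A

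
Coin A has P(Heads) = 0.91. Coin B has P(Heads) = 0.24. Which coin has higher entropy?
B

For binary distributions, entropy is maximized at p=0.5 and decreases as p moves toward 0 or 1.

H(A) = H(0.91) = 0.4365 bits
H(B) = H(0.24) = 0.7950 bits

Distribution B (p=0.24) is closer to uniform (p=0.5), so it has higher entropy.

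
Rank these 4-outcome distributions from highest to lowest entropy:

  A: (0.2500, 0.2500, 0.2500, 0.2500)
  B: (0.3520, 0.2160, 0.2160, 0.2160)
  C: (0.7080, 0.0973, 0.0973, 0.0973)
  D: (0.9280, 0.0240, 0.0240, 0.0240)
A > B > C > D

Key insight: Entropy is maximized by uniform distributions and minimized by concentrated distributions.

Entropies:
  H(A) = 2.0000 bits
  H(B) = 1.9629 bits
  H(C) = 1.3341 bits
  H(D) = 0.4875 bits

Ranking: A > B > C > D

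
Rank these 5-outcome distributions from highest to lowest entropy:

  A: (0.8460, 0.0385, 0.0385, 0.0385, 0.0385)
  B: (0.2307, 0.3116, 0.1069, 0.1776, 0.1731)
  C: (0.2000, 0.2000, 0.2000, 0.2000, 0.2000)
C > B > A

Key insight: Entropy is maximized by uniform distributions and minimized by concentrated distributions.

- Uniform distributions have maximum entropy log₂(5) = 2.3219 bits
- The more "peaked" or concentrated a distribution, the lower its entropy

Entropies:
  H(A) = 0.9278 bits
  H(B) = 2.2381 bits
  H(C) = 2.3219 bits

Ranking: C > B > A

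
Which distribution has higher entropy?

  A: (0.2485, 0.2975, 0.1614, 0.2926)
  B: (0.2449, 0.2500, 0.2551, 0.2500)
B

Both distributions are close to uniform, making this a harder comparison.

H(A) = 1.9630 bits
H(B) = 1.9999 bits

The distribution closer to uniform has higher entropy.
Answer: B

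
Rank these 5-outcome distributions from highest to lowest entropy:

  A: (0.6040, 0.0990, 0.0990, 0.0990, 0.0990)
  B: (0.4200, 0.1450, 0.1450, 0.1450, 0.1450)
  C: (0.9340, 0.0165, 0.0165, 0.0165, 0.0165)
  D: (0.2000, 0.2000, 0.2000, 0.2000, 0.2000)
D > B > A > C

Key insight: Entropy is maximized by uniform distributions and minimized by concentrated distributions.

Entropies:
  H(A) = 1.7606 bits
  H(B) = 2.1415 bits
  H(C) = 0.4828 bits
  H(D) = 2.3219 bits

Ranking: D > B > A > C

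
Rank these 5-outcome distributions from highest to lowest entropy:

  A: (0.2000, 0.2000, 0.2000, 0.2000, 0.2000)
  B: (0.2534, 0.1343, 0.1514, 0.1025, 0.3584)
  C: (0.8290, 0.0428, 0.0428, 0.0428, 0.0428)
A > B > C

Key insight: Entropy is maximized by uniform distributions and minimized by concentrated distributions.

- Uniform distributions have maximum entropy log₂(5) = 2.3219 bits
- The more "peaked" or concentrated a distribution, the lower its entropy

Entropies:
  H(A) = 2.3219 bits
  H(B) = 2.1706 bits
  H(C) = 1.0020 bits

Ranking: A > B > C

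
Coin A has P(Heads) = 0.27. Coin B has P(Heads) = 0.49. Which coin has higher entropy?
B

For binary distributions, entropy is maximized at p=0.5 and decreases as p moves toward 0 or 1.

H(A) = H(0.27) = 0.8415 bits
H(B) = H(0.49) = 0.9997 bits

Distribution B (p=0.49) is closer to uniform (p=0.5), so it has higher entropy.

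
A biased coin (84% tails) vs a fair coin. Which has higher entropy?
Fair coin

The fair coin is uniform (p=0.5), maximizing binary entropy at 1 bit. The biased coin has H(0.84) ≈ 0.634 bits — its outcome is more predictable, so its entropy is lower.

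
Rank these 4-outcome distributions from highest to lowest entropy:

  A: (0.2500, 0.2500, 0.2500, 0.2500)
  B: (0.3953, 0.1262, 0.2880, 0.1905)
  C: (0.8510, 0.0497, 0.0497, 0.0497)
A > B > C

Key insight: Entropy is maximized by uniform distributions and minimized by concentrated distributions.

- Uniform distributions have maximum entropy log₂(4) = 2.0000 bits
- The more "peaked" or concentrated a distribution, the lower its entropy

Entropies:
  H(A) = 2.0000 bits
  H(B) = 1.8791 bits
  H(C) = 0.8435 bits

Ranking: A > B > C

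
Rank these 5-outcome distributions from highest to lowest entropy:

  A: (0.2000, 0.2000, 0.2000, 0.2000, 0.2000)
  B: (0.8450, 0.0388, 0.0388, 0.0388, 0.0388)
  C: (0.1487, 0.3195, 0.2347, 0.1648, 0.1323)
A > C > B

Key insight: Entropy is maximized by uniform distributions and minimized by concentrated distributions.

- Uniform distributions have maximum entropy log₂(5) = 2.3219 bits
- The more "peaked" or concentrated a distribution, the lower its entropy

Entropies:
  H(A) = 2.3219 bits
  H(B) = 0.9322 bits
  H(C) = 2.2402 bits

Ranking: A > C > B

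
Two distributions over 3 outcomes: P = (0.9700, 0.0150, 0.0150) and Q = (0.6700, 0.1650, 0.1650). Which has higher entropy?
Q

P is highly concentrated on one outcome (97%), making it nearly deterministic. Q spreads its mass more evenly (max 67%). The more spread-out distribution has higher entropy: H(P) ≈ 0.224 bits, H(Q) ≈ 1.245 bits.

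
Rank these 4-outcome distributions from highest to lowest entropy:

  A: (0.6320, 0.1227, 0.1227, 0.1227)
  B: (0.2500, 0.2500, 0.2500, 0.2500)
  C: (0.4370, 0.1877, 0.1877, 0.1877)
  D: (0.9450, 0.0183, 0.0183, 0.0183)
B > C > A > D

Key insight: Entropy is maximized by uniform distributions and minimized by concentrated distributions.

Entropies:
  H(A) = 1.5324 bits
  H(B) = 2.0000 bits
  H(C) = 1.8809 bits
  H(D) = 0.3944 bits

Ranking: B > C > A > D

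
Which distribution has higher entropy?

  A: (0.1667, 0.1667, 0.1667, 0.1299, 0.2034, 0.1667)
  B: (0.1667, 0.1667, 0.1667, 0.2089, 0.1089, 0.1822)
A

Both distributions are close to uniform, making this a harder comparison.

H(A) = 2.5732 bits
H(B) = 2.5604 bits

The distribution closer to uniform has higher entropy.
Answer: A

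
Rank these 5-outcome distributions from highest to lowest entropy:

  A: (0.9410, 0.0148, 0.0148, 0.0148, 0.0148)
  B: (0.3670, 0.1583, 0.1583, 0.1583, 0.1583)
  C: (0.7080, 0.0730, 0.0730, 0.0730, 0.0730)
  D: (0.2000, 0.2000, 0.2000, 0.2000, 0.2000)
D > B > C > A

Key insight: Entropy is maximized by uniform distributions and minimized by concentrated distributions.

Entropies:
  H(A) = 0.4415 bits
  H(B) = 2.2143 bits
  H(C) = 1.4553 bits
  H(D) = 2.3219 bits

Ranking: D > B > C > A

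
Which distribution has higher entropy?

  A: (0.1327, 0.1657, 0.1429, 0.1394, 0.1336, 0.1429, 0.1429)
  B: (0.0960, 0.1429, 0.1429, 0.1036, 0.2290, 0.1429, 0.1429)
A

Both distributions are close to uniform, making this a harder comparison.

H(A) = 2.8038 bits
H(B) = 2.7546 bits

The distribution closer to uniform has higher entropy.
Answer: A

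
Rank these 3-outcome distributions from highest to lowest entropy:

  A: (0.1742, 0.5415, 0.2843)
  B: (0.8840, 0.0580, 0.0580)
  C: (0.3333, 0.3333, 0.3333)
C > A > B

Key insight: Entropy is maximized by uniform distributions and minimized by concentrated distributions.

- Uniform distributions have maximum entropy log₂(3) = 1.5850 bits
- The more "peaked" or concentrated a distribution, the lower its entropy

Entropies:
  H(A) = 1.4343 bits
  H(B) = 0.6338 bits
  H(C) = 1.5850 bits

Ranking: C > A > B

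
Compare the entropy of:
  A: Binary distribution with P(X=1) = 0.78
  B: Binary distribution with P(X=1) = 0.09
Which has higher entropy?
A

For binary distributions, entropy is maximized at p=0.5 and decreases as p moves toward 0 or 1.

H(A) = H(0.78) = 0.7602 bits
H(B) = H(0.09) = 0.4365 bits

Distribution A (p=0.78) is closer to uniform (p=0.5), so it has higher entropy.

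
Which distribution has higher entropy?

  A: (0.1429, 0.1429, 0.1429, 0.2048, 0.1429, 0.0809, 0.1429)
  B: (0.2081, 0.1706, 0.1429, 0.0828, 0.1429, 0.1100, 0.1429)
A

Both distributions are close to uniform, making this a harder comparison.

H(A) = 2.7673 bits
H(B) = 2.7574 bits

The distribution closer to uniform has higher entropy.
Answer: A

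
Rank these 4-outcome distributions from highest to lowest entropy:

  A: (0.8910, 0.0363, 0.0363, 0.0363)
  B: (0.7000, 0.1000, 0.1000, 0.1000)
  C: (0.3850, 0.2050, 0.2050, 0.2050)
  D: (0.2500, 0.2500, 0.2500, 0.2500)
D > C > B > A

Key insight: Entropy is maximized by uniform distributions and minimized by concentrated distributions.

Entropies:
  H(A) = 0.6697 bits
  H(B) = 1.3568 bits
  H(C) = 1.9362 bits
  H(D) = 2.0000 bits

Ranking: D > C > B > A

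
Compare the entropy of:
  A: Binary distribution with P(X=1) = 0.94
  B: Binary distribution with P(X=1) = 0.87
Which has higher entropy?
B

For binary distributions, entropy is maximized at p=0.5 and decreases as p moves toward 0 or 1.

H(A) = H(0.94) = 0.3274 bits
H(B) = H(0.87) = 0.5574 bits

Distribution B (p=0.87) is closer to uniform (p=0.5), so it has higher entropy.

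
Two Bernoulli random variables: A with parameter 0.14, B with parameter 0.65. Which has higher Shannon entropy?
B

For binary distributions, entropy is maximized at p=0.5 and decreases as p moves toward 0 or 1.

H(A) = H(0.14) = 0.5842 bits
H(B) = H(0.65) = 0.9341 bits

Distribution B (p=0.65) is closer to uniform (p=0.5), so it has higher entropy.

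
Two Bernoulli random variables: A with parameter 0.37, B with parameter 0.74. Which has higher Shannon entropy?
A

For binary distributions, entropy is maximized at p=0.5 and decreases as p moves toward 0 or 1.

H(A) = H(0.37) = 0.9507 bits
H(B) = H(0.74) = 0.8267 bits

Distribution A (p=0.37) is closer to uniform (p=0.5), so it has higher entropy.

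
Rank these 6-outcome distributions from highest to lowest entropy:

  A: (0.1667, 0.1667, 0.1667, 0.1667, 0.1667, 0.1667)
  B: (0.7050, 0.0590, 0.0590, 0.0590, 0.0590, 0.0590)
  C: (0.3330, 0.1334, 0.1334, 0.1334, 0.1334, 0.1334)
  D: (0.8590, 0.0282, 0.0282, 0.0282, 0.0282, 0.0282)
A > C > B > D

Key insight: Entropy is maximized by uniform distributions and minimized by concentrated distributions.

Entropies:
  H(A) = 2.5850 bits
  H(B) = 1.5601 bits
  H(C) = 2.4667 bits
  H(D) = 0.9142 bits

Ranking: A > C > B > D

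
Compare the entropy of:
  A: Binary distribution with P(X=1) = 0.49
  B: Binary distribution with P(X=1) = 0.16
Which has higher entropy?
A

For binary distributions, entropy is maximized at p=0.5 and decreases as p moves toward 0 or 1.

H(A) = H(0.49) = 0.9997 bits
H(B) = H(0.16) = 0.6343 bits

Distribution A (p=0.49) is closer to uniform (p=0.5), so it has higher entropy.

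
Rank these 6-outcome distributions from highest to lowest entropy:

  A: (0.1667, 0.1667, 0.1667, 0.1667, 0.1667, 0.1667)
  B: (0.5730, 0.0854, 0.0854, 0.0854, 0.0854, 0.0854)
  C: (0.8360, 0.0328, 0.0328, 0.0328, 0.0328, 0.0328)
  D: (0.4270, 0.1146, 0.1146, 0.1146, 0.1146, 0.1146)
A > D > B > C

Key insight: Entropy is maximized by uniform distributions and minimized by concentrated distributions.

Entropies:
  H(A) = 2.5850 bits
  H(B) = 1.9760 bits
  H(C) = 1.0246 bits
  H(D) = 2.3150 bits

Ranking: A > D > B > C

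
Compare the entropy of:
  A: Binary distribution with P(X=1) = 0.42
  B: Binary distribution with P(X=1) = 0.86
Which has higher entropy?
A

For binary distributions, entropy is maximized at p=0.5 and decreases as p moves toward 0 or 1.

H(A) = H(0.42) = 0.9815 bits
H(B) = H(0.86) = 0.5842 bits

Distribution A (p=0.42) is closer to uniform (p=0.5), so it has higher entropy.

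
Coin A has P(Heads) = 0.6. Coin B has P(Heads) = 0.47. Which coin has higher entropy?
B

For binary distributions, entropy is maximized at p=0.5 and decreases as p moves toward 0 or 1.

H(A) = H(0.6) = 0.9710 bits
H(B) = H(0.47) = 0.9974 bits

Distribution B (p=0.47) is closer to uniform (p=0.5), so it has higher entropy.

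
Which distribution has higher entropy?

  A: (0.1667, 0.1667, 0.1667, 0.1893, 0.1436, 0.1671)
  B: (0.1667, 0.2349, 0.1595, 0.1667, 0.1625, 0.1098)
A

Both distributions are close to uniform, making this a harder comparison.

H(A) = 2.5804 bits
H(B) = 2.5509 bits

The distribution closer to uniform has higher entropy.
Answer: A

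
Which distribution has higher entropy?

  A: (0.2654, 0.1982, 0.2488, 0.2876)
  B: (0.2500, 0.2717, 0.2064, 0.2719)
B

Both distributions are close to uniform, making this a harder comparison.

H(A) = 1.9871 bits
H(B) = 1.9915 bits

The distribution closer to uniform has higher entropy.
Answer: B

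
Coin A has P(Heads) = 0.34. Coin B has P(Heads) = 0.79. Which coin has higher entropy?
A

For binary distributions, entropy is maximized at p=0.5 and decreases as p moves toward 0 or 1.

H(A) = H(0.34) = 0.9248 bits
H(B) = H(0.79) = 0.7415 bits

Distribution A (p=0.34) is closer to uniform (p=0.5), so it has higher entropy.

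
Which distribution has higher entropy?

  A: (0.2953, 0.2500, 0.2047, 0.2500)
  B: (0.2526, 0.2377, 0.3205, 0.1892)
A

Both distributions are close to uniform, making this a harder comparison.

H(A) = 1.9881 bits
H(B) = 1.9747 bits

The distribution closer to uniform has higher entropy.
Answer: A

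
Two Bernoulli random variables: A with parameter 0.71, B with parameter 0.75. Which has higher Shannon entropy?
A

For binary distributions, entropy is maximized at p=0.5 and decreases as p moves toward 0 or 1.

H(A) = H(0.71) = 0.8687 bits
H(B) = H(0.75) = 0.8113 bits

Distribution A (p=0.71) is closer to uniform (p=0.5), so it has higher entropy.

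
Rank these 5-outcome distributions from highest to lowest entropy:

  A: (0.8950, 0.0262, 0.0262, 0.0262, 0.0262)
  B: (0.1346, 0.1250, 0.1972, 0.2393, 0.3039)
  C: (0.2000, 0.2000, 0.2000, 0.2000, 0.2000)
C > B > A

Key insight: Entropy is maximized by uniform distributions and minimized by concentrated distributions.

- Uniform distributions have maximum entropy log₂(5) = 2.3219 bits
- The more "peaked" or concentrated a distribution, the lower its entropy

Entropies:
  H(A) = 0.6946 bits
  H(B) = 2.2423 bits
  H(C) = 2.3219 bits

Ranking: C > B > A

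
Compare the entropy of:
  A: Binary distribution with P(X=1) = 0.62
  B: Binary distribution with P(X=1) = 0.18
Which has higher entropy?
A

For binary distributions, entropy is maximized at p=0.5 and decreases as p moves toward 0 or 1.

H(A) = H(0.62) = 0.9580 bits
H(B) = H(0.18) = 0.6801 bits

Distribution A (p=0.62) is closer to uniform (p=0.5), so it has higher entropy.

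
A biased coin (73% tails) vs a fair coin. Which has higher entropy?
Fair coin

The fair coin is uniform (p=0.5), maximizing binary entropy at 1 bit. The biased coin has H(0.73) ≈ 0.841 bits — its outcome is more predictable, so its entropy is lower.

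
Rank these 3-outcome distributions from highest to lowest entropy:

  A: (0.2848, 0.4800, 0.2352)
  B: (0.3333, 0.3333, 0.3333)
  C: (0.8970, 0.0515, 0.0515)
B > A > C

Key insight: Entropy is maximized by uniform distributions and minimized by concentrated distributions.

- Uniform distributions have maximum entropy log₂(3) = 1.5850 bits
- The more "peaked" or concentrated a distribution, the lower its entropy

Entropies:
  H(A) = 1.5154 bits
  H(B) = 1.5850 bits
  H(C) = 0.5814 bits

Ranking: B > A > C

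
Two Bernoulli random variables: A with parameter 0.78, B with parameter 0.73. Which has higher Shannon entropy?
B

For binary distributions, entropy is maximized at p=0.5 and decreases as p moves toward 0 or 1.

H(A) = H(0.78) = 0.7602 bits
H(B) = H(0.73) = 0.8415 bits

Distribution B (p=0.73) is closer to uniform (p=0.5), so it has higher entropy.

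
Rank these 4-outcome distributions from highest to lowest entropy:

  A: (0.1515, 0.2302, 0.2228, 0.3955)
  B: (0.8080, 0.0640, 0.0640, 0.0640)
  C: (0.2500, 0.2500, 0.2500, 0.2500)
C > A > B

Key insight: Entropy is maximized by uniform distributions and minimized by concentrated distributions.

- Uniform distributions have maximum entropy log₂(4) = 2.0000 bits
- The more "peaked" or concentrated a distribution, the lower its entropy

Entropies:
  H(A) = 1.9122 bits
  H(B) = 1.0099 bits
  H(C) = 2.0000 bits

Ranking: C > A > B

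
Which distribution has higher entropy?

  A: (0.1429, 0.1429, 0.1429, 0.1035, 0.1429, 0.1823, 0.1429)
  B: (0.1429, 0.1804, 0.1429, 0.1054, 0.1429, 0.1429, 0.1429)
B

Both distributions are close to uniform, making this a harder comparison.

H(A) = 2.7915 bits
H(B) = 2.7930 bits

The distribution closer to uniform has higher entropy.
Answer: B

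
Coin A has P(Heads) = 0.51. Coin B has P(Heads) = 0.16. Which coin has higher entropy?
A

For binary distributions, entropy is maximized at p=0.5 and decreases as p moves toward 0 or 1.

H(A) = H(0.51) = 0.9997 bits
H(B) = H(0.16) = 0.6343 bits

Distribution A (p=0.51) is closer to uniform (p=0.5), so it has higher entropy.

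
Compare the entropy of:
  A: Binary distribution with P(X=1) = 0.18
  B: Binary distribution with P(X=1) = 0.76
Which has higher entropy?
B

For binary distributions, entropy is maximized at p=0.5 and decreases as p moves toward 0 or 1.

H(A) = H(0.18) = 0.6801 bits
H(B) = H(0.76) = 0.7950 bits

Distribution B (p=0.76) is closer to uniform (p=0.5), so it has higher entropy.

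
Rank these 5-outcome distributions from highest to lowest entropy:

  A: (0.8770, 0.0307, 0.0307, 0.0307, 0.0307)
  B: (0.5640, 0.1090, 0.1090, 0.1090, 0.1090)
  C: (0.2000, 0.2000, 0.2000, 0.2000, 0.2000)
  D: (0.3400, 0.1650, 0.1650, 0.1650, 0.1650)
C > D > B > A

Key insight: Entropy is maximized by uniform distributions and minimized by concentrated distributions.

Entropies:
  H(A) = 0.7839 bits
  H(B) = 1.8601 bits
  H(C) = 2.3219 bits
  H(D) = 2.2448 bits

Ranking: C > D > B > A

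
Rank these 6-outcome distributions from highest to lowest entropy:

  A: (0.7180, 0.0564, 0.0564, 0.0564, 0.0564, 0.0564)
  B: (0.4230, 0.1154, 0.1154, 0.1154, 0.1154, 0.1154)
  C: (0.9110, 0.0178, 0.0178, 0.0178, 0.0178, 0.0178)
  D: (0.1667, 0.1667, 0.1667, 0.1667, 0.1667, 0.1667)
D > B > A > C

Key insight: Entropy is maximized by uniform distributions and minimized by concentrated distributions.

Entropies:
  H(A) = 1.5129 bits
  H(B) = 2.3226 bits
  H(C) = 0.6398 bits
  H(D) = 2.5850 bits

Ranking: D > B > A > C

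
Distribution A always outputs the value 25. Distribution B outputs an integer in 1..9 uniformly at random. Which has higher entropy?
B

A is deterministic, so H(A) = 0. B is uniform over 9 outcomes, so H(B) = log₂(9) = 3.170 bits. Any distribution with genuine randomness has higher entropy than a deterministic one.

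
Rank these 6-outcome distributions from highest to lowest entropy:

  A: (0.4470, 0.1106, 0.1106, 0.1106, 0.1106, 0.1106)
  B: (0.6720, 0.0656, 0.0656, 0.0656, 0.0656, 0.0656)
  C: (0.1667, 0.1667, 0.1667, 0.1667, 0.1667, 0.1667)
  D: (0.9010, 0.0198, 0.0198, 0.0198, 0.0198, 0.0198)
C > A > B > D

Key insight: Entropy is maximized by uniform distributions and minimized by concentrated distributions.

Entropies:
  H(A) = 2.2759 bits
  H(B) = 1.6745 bits
  H(C) = 2.5850 bits
  H(D) = 0.6957 bits

Ranking: C > A > B > D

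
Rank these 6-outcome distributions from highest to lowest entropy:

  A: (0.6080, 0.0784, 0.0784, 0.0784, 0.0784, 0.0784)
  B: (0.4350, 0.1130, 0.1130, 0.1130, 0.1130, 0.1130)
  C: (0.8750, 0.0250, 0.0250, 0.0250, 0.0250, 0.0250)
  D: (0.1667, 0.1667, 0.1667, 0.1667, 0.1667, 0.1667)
D > B > A > C

Key insight: Entropy is maximized by uniform distributions and minimized by concentrated distributions.

Entropies:
  H(A) = 1.8763 bits
  H(B) = 2.2997 bits
  H(C) = 0.8338 bits
  H(D) = 2.5850 bits

Ranking: D > B > A > C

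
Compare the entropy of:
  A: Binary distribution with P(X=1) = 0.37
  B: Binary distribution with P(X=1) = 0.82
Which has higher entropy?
A

For binary distributions, entropy is maximized at p=0.5 and decreases as p moves toward 0 or 1.

H(A) = H(0.37) = 0.9507 bits
H(B) = H(0.82) = 0.6801 bits

Distribution A (p=0.37) is closer to uniform (p=0.5), so it has higher entropy.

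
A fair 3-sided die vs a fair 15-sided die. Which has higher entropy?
15-sided die

Both are uniform distributions; for uniform over n outcomes, H = log₂(n). H(3-sided) = log₂(3) = 1.585 bits and H(15-sided) = log₂(15) = 3.907 bits. More outcomes in a uniform distribution means higher entropy.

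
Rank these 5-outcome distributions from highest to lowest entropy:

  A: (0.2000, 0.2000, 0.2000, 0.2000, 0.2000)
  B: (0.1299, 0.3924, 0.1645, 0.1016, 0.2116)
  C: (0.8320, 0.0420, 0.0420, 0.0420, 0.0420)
A > B > C

Key insight: Entropy is maximized by uniform distributions and minimized by concentrated distributions.

- Uniform distributions have maximum entropy log₂(5) = 2.3219 bits
- The more "peaked" or concentrated a distribution, the lower its entropy

Entropies:
  H(A) = 2.3219 bits
  H(B) = 2.1497 bits
  H(C) = 0.9891 bits

Ranking: A > B > C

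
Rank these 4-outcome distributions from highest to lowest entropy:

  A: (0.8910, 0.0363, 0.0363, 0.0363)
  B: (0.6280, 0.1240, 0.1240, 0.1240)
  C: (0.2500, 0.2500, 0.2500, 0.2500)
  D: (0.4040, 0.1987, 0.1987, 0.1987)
C > D > B > A

Key insight: Entropy is maximized by uniform distributions and minimized by concentrated distributions.

Entropies:
  H(A) = 0.6697 bits
  H(B) = 1.5418 bits
  H(C) = 2.0000 bits
  H(D) = 1.9179 bits

Ranking: C > D > B > A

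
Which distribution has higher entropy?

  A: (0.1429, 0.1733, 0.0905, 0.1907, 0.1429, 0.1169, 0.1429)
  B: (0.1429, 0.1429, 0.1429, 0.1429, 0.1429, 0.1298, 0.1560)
B

Both distributions are close to uniform, making this a harder comparison.

H(A) = 2.7730 bits
H(B) = 2.8056 bits

The distribution closer to uniform has higher entropy.
Answer: B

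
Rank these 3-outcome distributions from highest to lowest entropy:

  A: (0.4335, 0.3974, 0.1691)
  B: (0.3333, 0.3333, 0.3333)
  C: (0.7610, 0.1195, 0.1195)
B > A > C

Key insight: Entropy is maximized by uniform distributions and minimized by concentrated distributions.

- Uniform distributions have maximum entropy log₂(3) = 1.5850 bits
- The more "peaked" or concentrated a distribution, the lower its entropy

Entropies:
  H(A) = 1.4855 bits
  H(B) = 1.5850 bits
  H(C) = 1.0324 bits

Ranking: B > A > C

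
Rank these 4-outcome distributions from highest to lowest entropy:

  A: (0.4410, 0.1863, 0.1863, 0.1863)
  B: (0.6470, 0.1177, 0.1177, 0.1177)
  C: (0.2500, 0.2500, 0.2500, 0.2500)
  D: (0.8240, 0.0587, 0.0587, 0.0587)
C > A > B > D

Key insight: Entropy is maximized by uniform distributions and minimized by concentrated distributions.

Entropies:
  H(A) = 1.8759 bits
  H(B) = 1.4962 bits
  H(C) = 2.0000 bits
  H(D) = 0.9502 bits

Ranking: C > A > B > D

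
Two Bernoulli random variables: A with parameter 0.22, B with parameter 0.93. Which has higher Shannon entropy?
A

For binary distributions, entropy is maximized at p=0.5 and decreases as p moves toward 0 or 1.

H(A) = H(0.22) = 0.7602 bits
H(B) = H(0.93) = 0.3659 bits

Distribution A (p=0.22) is closer to uniform (p=0.5), so it has higher entropy.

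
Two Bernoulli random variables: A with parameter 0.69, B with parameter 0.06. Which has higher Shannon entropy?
A

For binary distributions, entropy is maximized at p=0.5 and decreases as p moves toward 0 or 1.

H(A) = H(0.69) = 0.8932 bits
H(B) = H(0.06) = 0.3274 bits

Distribution A (p=0.69) is closer to uniform (p=0.5), so it has higher entropy.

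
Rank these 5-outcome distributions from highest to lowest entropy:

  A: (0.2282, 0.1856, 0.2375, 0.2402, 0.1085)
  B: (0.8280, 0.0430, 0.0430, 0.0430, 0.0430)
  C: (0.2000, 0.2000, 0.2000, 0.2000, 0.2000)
C > A > B

Key insight: Entropy is maximized by uniform distributions and minimized by concentrated distributions.

- Uniform distributions have maximum entropy log₂(5) = 2.3219 bits
- The more "peaked" or concentrated a distribution, the lower its entropy

Entropies:
  H(A) = 2.2719 bits
  H(B) = 1.0063 bits
  H(C) = 2.3219 bits

Ranking: C > A > B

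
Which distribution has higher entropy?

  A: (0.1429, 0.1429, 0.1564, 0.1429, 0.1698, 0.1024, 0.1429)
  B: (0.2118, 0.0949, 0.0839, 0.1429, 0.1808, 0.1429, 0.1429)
A

Both distributions are close to uniform, making this a harder comparison.

H(A) = 2.7939 bits
H(B) = 2.7459 bits

The distribution closer to uniform has higher entropy.
Answer: A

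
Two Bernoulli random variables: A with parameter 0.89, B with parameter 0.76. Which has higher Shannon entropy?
B

For binary distributions, entropy is maximized at p=0.5 and decreases as p moves toward 0 or 1.

H(A) = H(0.89) = 0.4999 bits
H(B) = H(0.76) = 0.7950 bits

Distribution B (p=0.76) is closer to uniform (p=0.5), so it has higher entropy.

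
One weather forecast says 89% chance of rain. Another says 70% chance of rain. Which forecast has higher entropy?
70% forecast

Treat each forecast as a Bernoulli distribution. Binary entropy is maximized at p=0.5 and falls off symmetrically toward 0 or 1. The 70% forecast is closer to 50%, so it is more uncertain. H(89%) ≈ 0.500 bits, H(70%) ≈ 0.881 bits.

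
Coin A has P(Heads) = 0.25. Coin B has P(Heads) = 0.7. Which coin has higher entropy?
B

For binary distributions, entropy is maximized at p=0.5 and decreases as p moves toward 0 or 1.

H(A) = H(0.25) = 0.8113 bits
H(B) = H(0.7) = 0.8813 bits

Distribution B (p=0.7) is closer to uniform (p=0.5), so it has higher entropy.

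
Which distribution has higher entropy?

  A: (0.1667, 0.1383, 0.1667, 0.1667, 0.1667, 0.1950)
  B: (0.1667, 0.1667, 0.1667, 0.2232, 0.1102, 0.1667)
A

Both distributions are close to uniform, making this a harder comparison.

H(A) = 2.5780 bits
H(B) = 2.5568 bits

The distribution closer to uniform has higher entropy.
Answer: A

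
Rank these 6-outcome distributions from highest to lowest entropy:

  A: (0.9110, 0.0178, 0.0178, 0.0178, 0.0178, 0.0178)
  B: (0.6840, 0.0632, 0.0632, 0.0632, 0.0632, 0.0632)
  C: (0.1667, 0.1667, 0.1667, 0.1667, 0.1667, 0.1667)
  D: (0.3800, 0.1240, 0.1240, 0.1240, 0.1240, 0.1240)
C > D > B > A

Key insight: Entropy is maximized by uniform distributions and minimized by concentrated distributions.

Entropies:
  H(A) = 0.6398 bits
  H(B) = 1.6337 bits
  H(C) = 2.5850 bits
  H(D) = 2.3976 bits

Ranking: C > D > B > A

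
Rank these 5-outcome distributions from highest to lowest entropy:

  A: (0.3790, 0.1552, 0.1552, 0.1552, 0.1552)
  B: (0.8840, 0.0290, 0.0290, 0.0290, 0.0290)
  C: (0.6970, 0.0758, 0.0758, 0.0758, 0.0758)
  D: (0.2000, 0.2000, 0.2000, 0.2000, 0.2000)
D > A > C > B

Key insight: Entropy is maximized by uniform distributions and minimized by concentrated distributions.

Entropies:
  H(A) = 2.1993 bits
  H(B) = 0.7498 bits
  H(C) = 1.4909 bits
  H(D) = 2.3219 bits

Ranking: D > A > C > B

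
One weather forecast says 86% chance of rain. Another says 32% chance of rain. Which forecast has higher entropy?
32% forecast

Treat each forecast as a Bernoulli distribution. Binary entropy is maximized at p=0.5 and falls off symmetrically toward 0 or 1. The 32% forecast is closer to 50%, so it is more uncertain. H(86%) ≈ 0.584 bits, H(32%) ≈ 0.904 bits.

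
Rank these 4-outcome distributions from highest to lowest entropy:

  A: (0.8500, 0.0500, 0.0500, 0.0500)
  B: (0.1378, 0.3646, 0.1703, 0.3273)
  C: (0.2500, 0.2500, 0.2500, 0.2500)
C > B > A

Key insight: Entropy is maximized by uniform distributions and minimized by concentrated distributions.

- Uniform distributions have maximum entropy log₂(4) = 2.0000 bits
- The more "peaked" or concentrated a distribution, the lower its entropy

Entropies:
  H(A) = 0.8476 bits
  H(B) = 1.8870 bits
  H(C) = 2.0000 bits

Ranking: C > B > A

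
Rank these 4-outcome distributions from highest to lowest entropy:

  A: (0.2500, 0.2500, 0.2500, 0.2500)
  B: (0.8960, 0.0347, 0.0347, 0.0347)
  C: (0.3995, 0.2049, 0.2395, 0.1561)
A > C > B

Key insight: Entropy is maximized by uniform distributions and minimized by concentrated distributions.

- Uniform distributions have maximum entropy log₂(4) = 2.0000 bits
- The more "peaked" or concentrated a distribution, the lower its entropy

Entropies:
  H(A) = 2.0000 bits
  H(B) = 0.6464 bits
  H(C) = 1.9096 bits

Ranking: A > C > B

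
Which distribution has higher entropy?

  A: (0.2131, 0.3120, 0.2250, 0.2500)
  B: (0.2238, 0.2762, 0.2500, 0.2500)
B

Both distributions are close to uniform, making this a harder comparison.

H(A) = 1.9837 bits
H(B) = 1.9960 bits

The distribution closer to uniform has higher entropy.
Answer: B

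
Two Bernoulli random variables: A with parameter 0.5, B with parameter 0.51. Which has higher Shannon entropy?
A

For binary distributions, entropy is maximized at p=0.5 and decreases as p moves toward 0 or 1.

H(A) = H(0.5) = 1.0000 bits
H(B) = H(0.51) = 0.9997 bits

Distribution A (p=0.5) is closer to uniform (p=0.5), so it has higher entropy.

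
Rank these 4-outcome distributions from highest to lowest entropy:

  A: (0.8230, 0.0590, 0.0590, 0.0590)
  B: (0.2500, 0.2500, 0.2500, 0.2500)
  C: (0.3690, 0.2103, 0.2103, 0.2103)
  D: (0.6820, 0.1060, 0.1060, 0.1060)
B > C > D > A

Key insight: Entropy is maximized by uniform distributions and minimized by concentrated distributions.

Entropies:
  H(A) = 0.9540 bits
  H(B) = 2.0000 bits
  H(C) = 1.9500 bits
  H(D) = 1.4062 bits

Ranking: B > C > D > A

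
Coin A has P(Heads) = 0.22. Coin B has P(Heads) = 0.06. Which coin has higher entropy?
A

For binary distributions, entropy is maximized at p=0.5 and decreases as p moves toward 0 or 1.

H(A) = H(0.22) = 0.7602 bits
H(B) = H(0.06) = 0.3274 bits

Distribution A (p=0.22) is closer to uniform (p=0.5), so it has higher entropy.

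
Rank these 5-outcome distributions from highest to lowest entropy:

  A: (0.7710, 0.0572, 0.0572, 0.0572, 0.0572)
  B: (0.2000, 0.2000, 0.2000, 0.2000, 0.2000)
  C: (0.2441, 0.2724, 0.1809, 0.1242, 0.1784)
B > C > A

Key insight: Entropy is maximized by uniform distributions and minimized by concentrated distributions.

- Uniform distributions have maximum entropy log₂(5) = 2.3219 bits
- The more "peaked" or concentrated a distribution, the lower its entropy

Entropies:
  H(A) = 1.2343 bits
  H(B) = 2.3219 bits
  H(C) = 2.2713 bits

Ranking: B > C > A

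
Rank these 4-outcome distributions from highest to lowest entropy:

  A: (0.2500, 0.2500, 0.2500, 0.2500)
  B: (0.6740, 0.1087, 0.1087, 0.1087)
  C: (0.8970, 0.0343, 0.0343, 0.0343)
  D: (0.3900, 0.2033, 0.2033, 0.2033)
A > D > B > C

Key insight: Entropy is maximized by uniform distributions and minimized by concentrated distributions.

Entropies:
  H(A) = 2.0000 bits
  H(B) = 1.4275 bits
  H(C) = 0.6417 bits
  H(D) = 1.9316 bits

Ranking: A > D > B > C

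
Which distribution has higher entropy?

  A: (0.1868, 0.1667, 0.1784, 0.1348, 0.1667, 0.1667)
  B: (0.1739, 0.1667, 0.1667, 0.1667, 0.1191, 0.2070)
A

Both distributions are close to uniform, making this a harder comparison.

H(A) = 2.5780 bits
H(B) = 2.5673 bits

The distribution closer to uniform has higher entropy.
Answer: A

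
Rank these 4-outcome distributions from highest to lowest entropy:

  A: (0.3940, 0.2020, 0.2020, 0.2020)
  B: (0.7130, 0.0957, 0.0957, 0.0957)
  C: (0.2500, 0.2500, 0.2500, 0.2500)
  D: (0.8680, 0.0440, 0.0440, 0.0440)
C > A > B > D

Key insight: Entropy is maximized by uniform distributions and minimized by concentrated distributions.

Entropies:
  H(A) = 1.9278 bits
  H(B) = 1.3197 bits
  H(C) = 2.0000 bits
  H(D) = 0.7721 bits

Ranking: C > A > B > D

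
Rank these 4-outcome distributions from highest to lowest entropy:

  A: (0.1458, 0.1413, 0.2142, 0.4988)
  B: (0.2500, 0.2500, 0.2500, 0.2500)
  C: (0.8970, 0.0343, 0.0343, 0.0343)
B > A > C

Key insight: Entropy is maximized by uniform distributions and minimized by concentrated distributions.

- Uniform distributions have maximum entropy log₂(4) = 2.0000 bits
- The more "peaked" or concentrated a distribution, the lower its entropy

Entropies:
  H(A) = 1.7806 bits
  H(B) = 2.0000 bits
  H(C) = 0.6417 bits

Ranking: B > A > C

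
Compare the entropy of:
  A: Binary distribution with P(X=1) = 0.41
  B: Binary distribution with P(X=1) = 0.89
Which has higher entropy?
A

For binary distributions, entropy is maximized at p=0.5 and decreases as p moves toward 0 or 1.

H(A) = H(0.41) = 0.9765 bits
H(B) = H(0.89) = 0.4999 bits

Distribution A (p=0.41) is closer to uniform (p=0.5), so it has higher entropy.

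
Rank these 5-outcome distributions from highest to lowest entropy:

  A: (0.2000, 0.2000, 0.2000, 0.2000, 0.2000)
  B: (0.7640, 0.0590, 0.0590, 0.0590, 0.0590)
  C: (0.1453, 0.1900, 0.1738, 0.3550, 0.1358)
A > C > B

Key insight: Entropy is maximized by uniform distributions and minimized by concentrated distributions.

- Uniform distributions have maximum entropy log₂(5) = 2.3219 bits
- The more "peaked" or concentrated a distribution, the lower its entropy

Entropies:
  H(A) = 2.3219 bits
  H(B) = 1.2603 bits
  H(C) = 2.2200 bits

Ranking: A > C > B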